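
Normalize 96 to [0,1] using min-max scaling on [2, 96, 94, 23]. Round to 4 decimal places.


Min = 2, Max = 96
Range = 96 - 2 = 94
Scaled = (x - min) / (max - min)
= (96 - 2) / 94
= 94 / 94
= 1.0000

1.0000


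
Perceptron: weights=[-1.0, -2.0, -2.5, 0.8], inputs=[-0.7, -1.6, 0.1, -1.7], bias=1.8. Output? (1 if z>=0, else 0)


z = w . x + b
= -1.0*-0.7 + -2.0*-1.6 + -2.5*0.1 + 0.8*-1.7 + 1.8
= 0.7 + 3.2 + -0.25 + -1.36 + 1.8
= 2.29 + 1.8
= 4.09
Since z = 4.09 >= 0, output = 1

1


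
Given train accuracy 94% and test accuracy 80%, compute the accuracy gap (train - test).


Gap = train_accuracy - test_accuracy
= 94 - 80
= 14%
This gap suggests the model is overfitting.

14


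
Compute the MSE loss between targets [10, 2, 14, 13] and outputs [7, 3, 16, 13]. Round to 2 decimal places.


Differences: [3, -1, -2, 0]
Squared errors: [9, 1, 4, 0]
Sum of squared errors = 14
MSE = 14 / 4 = 3.50

3.50


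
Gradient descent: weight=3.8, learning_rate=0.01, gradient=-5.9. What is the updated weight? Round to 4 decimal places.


w_new = w_old - lr * gradient
= 3.8 - 0.01 * -5.9
= 3.8 - (-0.059)
= 3.8590

3.8590


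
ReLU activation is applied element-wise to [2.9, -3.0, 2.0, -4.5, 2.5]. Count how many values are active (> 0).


ReLU(x) = max(0, x) for each element:
ReLU(2.9) = 2.9
ReLU(-3.0) = 0
ReLU(2.0) = 2.0
ReLU(-4.5) = 0
ReLU(2.5) = 2.5
Active neurons (>0): 3

3


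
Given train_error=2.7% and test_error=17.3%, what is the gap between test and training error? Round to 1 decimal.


Generalization gap = test_error - train_error
= 17.3 - 2.7
= 14.6%
A large gap suggests overfitting.

14.6


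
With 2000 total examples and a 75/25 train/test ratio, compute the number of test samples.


Train samples = 2000 * 75% = 1500
Test samples = 2000 - 1500
= 500

500


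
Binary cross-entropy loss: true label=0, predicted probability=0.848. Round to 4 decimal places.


For y=0: Loss = -log(1-p)
= -log(1 - 0.848)
= -log(0.152)
= -(-1.8839)
= 1.8839

1.8839


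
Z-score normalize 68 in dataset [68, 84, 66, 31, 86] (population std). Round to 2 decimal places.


Mean = (68 + 84 + 66 + 31 + 86) / 5 = 67.0
Variance = sum((x_i - mean)^2) / n = 389.6
Std = sqrt(389.6) = 19.7383
Z = (x - mean) / std
= (68 - 67.0) / 19.7383
= 1.0 / 19.7383
= 0.05

0.05


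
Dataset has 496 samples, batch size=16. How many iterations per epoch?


Iterations per epoch = dataset_size / batch_size
= 496 / 16
= 31

31


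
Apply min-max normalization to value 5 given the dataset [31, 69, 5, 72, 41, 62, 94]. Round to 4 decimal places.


Min = 5, Max = 94
Range = 94 - 5 = 89
Scaled = (x - min) / (max - min)
= (5 - 5) / 89
= 0 / 89
= 0.0000

0.0000


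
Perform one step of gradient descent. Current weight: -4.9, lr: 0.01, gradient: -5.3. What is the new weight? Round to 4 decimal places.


w_new = w_old - lr * gradient
= -4.9 - 0.01 * -5.3
= -4.9 - (-0.053)
= -4.8470

-4.8470


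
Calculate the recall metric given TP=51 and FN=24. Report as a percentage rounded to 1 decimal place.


Recall = TP / (TP + FN) * 100
= 51 / (51 + 24)
= 51 / 75
= 0.68
= 68.0%

68.0


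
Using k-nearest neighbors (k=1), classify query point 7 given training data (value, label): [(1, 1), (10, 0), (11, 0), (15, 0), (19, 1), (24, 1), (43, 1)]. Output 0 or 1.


Distances from query 7:
Point 10 (class 0): distance = 3
K=1 nearest neighbors: classes = [0]
Votes for class 1: 0 / 1
Majority vote => class 0

0


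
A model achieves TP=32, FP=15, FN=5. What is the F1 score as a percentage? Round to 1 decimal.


Precision = TP / (TP + FP) = 32 / 47 = 0.6809
Recall = TP / (TP + FN) = 32 / 37 = 0.8649
F1 = 2 * P * R / (P + R)
= 2 * 0.6809 * 0.8649 / (0.6809 + 0.8649)
= 1.1777 / 1.5457
= 0.7619
As percentage: 76.2%

76.2


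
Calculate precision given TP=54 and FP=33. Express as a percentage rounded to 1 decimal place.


Precision = TP / (TP + FP) * 100
= 54 / (54 + 33)
= 54 / 87
= 0.6207
= 62.1%

62.1


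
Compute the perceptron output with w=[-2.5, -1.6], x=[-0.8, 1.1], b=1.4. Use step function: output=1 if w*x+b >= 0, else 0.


z = w . x + b
= -2.5*-0.8 + -1.6*1.1 + 1.4
= 2.0 + -1.76 + 1.4
= 0.24 + 1.4
= 1.64
Since z = 1.64 >= 0, output = 1

1


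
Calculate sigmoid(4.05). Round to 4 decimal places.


sigmoid(z) = 1 / (1 + exp(-z))
exp(-(4.05)) = exp(-4.05) = 0.0174
1 + 0.0174 = 1.0174
1 / 1.0174 = 0.9829

0.9829


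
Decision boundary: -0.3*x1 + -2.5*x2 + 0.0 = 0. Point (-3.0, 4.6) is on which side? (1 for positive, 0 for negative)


Compute -0.3 * -3.0 + -2.5 * 4.6 + 0.0
= 0.9 + -11.5 + 0.0
= -10.6
Since -10.6 < 0, the point is on the negative side.

0


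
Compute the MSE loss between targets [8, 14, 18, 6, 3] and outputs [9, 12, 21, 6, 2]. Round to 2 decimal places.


Differences: [-1, 2, -3, 0, 1]
Squared errors: [1, 4, 9, 0, 1]
Sum of squared errors = 15
MSE = 15 / 5 = 3.00

3.00


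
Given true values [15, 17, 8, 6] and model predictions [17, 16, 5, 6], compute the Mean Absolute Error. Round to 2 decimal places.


Absolute errors: [2, 1, 3, 0]
Sum of absolute errors = 6
MAE = 6 / 4 = 1.50

1.50


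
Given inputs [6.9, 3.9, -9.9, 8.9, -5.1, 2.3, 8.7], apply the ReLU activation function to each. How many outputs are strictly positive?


ReLU(x) = max(0, x) for each element:
ReLU(6.9) = 6.9
ReLU(3.9) = 3.9
ReLU(-9.9) = 0
ReLU(8.9) = 8.9
ReLU(-5.1) = 0
ReLU(2.3) = 2.3
ReLU(8.7) = 8.7
Active neurons (>0): 5

5


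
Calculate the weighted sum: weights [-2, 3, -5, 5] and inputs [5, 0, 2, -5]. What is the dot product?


Element-wise products:
-2 * 5 = -10
3 * 0 = 0
-5 * 2 = -10
5 * -5 = -25
Sum = -10 + 0 + -10 + -25
= -45

-45


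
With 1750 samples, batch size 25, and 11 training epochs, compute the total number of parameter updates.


Iterations per epoch = 1750 / 25 = 70
Total updates = iterations_per_epoch * epochs
= 70 * 11
= 770

770


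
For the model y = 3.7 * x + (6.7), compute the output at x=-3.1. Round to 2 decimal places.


y = 3.7 * -3.1 + (6.7)
= -11.47 + (6.7)
= -4.77

-4.77


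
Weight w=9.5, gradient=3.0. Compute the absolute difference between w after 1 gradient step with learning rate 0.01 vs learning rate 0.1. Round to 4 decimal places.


With lr=0.01: w_new = 9.5 - 0.01 * 3.0 = 9.47
With lr=0.1: w_new = 9.5 - 0.1 * 3.0 = 9.2
Absolute difference = |9.47 - 9.2|
= 0.2700

0.2700


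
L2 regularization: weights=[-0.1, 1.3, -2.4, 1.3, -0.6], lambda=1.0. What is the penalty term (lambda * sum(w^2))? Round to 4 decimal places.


Squaring each weight:
(-0.1)^2 = 0.01
1.3^2 = 1.69
(-2.4)^2 = 5.76
1.3^2 = 1.69
(-0.6)^2 = 0.36
Sum of squares = 9.51
Penalty = 1.0 * 9.51 = 9.5100

9.5100


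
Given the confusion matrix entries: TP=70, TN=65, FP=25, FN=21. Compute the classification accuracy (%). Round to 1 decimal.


Accuracy = (TP + TN) / (TP + TN + FP + FN) * 100
= (70 + 65) / (70 + 65 + 25 + 21)
= 135 / 181
= 0.7459
= 74.6%

74.6


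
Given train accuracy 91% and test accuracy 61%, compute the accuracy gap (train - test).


Gap = train_accuracy - test_accuracy
= 91 - 61
= 30%
This large gap strongly indicates overfitting.

30


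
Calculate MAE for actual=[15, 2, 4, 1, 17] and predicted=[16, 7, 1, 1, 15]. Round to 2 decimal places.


Absolute errors: [1, 5, 3, 0, 2]
Sum of absolute errors = 11
MAE = 11 / 5 = 2.20

2.20


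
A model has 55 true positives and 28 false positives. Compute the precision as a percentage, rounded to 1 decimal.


Precision = TP / (TP + FP) * 100
= 55 / (55 + 28)
= 55 / 83
= 0.6627
= 66.3%

66.3


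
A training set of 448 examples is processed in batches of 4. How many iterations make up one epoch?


Iterations per epoch = dataset_size / batch_size
= 448 / 4
= 112

112


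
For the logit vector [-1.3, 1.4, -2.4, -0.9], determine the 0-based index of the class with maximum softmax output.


Softmax is a monotonic transformation, so it preserves the argmax.
We need to find the index of the maximum logit.
Index 0: -1.3
Index 1: 1.4
Index 2: -2.4
Index 3: -0.9
Maximum logit = 1.4 at index 1

1


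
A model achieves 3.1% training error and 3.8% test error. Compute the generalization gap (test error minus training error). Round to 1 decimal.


Generalization gap = test_error - train_error
= 3.8 - 3.1
= 0.7%
A small gap suggests good generalization.

0.7


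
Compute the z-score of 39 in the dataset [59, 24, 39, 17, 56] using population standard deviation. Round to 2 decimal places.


Mean = (59 + 24 + 39 + 17 + 56) / 5 = 39.0
Variance = sum((x_i - mean)^2) / n = 279.6
Std = sqrt(279.6) = 16.7212
Z = (x - mean) / std
= (39 - 39.0) / 16.7212
= 0.0 / 16.7212
= 0.00

0.00


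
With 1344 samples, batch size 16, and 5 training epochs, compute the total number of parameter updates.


Iterations per epoch = 1344 / 16 = 84
Total updates = iterations_per_epoch * epochs
= 84 * 5
= 420

420


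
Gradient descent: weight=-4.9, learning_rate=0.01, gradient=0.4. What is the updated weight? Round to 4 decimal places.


w_new = w_old - lr * gradient
= -4.9 - 0.01 * 0.4
= -4.9 - (0.004)
= -4.9040

-4.9040


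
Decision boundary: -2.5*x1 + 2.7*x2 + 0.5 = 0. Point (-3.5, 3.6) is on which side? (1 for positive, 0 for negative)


Compute -2.5 * -3.5 + 2.7 * 3.6 + 0.5
= 8.75 + 9.72 + 0.5
= 18.97
Since 18.97 >= 0, the point is on the positive side.

1


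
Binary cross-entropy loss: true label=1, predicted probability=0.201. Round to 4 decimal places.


For y=1: Loss = -log(p)
= -log(0.201)
= -(-1.6045)
= 1.6045

1.6045


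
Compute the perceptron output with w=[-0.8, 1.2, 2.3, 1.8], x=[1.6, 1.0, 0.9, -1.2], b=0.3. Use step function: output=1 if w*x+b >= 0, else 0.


z = w . x + b
= -0.8*1.6 + 1.2*1.0 + 2.3*0.9 + 1.8*-1.2 + 0.3
= -1.28 + 1.2 + 2.07 + -2.16 + 0.3
= -0.17 + 0.3
= 0.13
Since z = 0.13 >= 0, output = 1

1


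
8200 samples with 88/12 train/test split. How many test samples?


Train samples = 8200 * 88% = 7216
Test samples = 8200 - 7216
= 984

984


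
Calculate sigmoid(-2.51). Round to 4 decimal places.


sigmoid(z) = 1 / (1 + exp(-z))
exp(-(-2.51)) = exp(2.51) = 12.3049
1 + 12.3049 = 13.3049
1 / 13.3049 = 0.0752

0.0752


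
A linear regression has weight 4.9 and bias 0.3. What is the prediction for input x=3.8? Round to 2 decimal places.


y = 4.9 * 3.8 + (0.3)
= 18.62 + (0.3)
= 18.92

18.92


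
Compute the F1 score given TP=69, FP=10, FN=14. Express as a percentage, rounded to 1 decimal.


Precision = TP / (TP + FP) = 69 / 79 = 0.8734
Recall = TP / (TP + FN) = 69 / 83 = 0.8313
F1 = 2 * P * R / (P + R)
= 2 * 0.8734 * 0.8313 / (0.8734 + 0.8313)
= 1.4522 / 1.7047
= 0.8519
As percentage: 85.2%

85.2


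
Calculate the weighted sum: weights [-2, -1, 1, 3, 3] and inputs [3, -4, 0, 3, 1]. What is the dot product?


Element-wise products:
-2 * 3 = -6
-1 * -4 = 4
1 * 0 = 0
3 * 3 = 9
3 * 1 = 3
Sum = -6 + 4 + 0 + 9 + 3
= 10

10


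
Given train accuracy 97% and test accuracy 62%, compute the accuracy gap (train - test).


Gap = train_accuracy - test_accuracy
= 97 - 62
= 35%
This large gap strongly indicates overfitting.

35


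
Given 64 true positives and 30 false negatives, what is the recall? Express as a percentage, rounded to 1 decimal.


Recall = TP / (TP + FN) * 100
= 64 / (64 + 30)
= 64 / 94
= 0.6809
= 68.1%

68.1


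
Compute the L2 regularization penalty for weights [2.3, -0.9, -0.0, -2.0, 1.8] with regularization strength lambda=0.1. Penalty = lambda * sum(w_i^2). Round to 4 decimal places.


Squaring each weight:
2.3^2 = 5.29
(-0.9)^2 = 0.81
(-0.0)^2 = 0.0
(-2.0)^2 = 4.0
1.8^2 = 3.24
Sum of squares = 13.34
Penalty = 0.1 * 13.34 = 1.3340

1.3340


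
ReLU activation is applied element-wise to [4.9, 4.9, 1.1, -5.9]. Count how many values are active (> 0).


ReLU(x) = max(0, x) for each element:
ReLU(4.9) = 4.9
ReLU(4.9) = 4.9
ReLU(1.1) = 1.1
ReLU(-5.9) = 0
Active neurons (>0): 3

3


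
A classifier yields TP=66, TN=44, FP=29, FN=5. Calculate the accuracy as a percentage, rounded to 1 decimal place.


Accuracy = (TP + TN) / (TP + TN + FP + FN) * 100
= (66 + 44) / (66 + 44 + 29 + 5)
= 110 / 144
= 0.7639
= 76.4%

76.4


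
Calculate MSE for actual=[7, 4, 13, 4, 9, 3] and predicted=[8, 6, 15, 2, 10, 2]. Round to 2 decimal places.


Differences: [-1, -2, -2, 2, -1, 1]
Squared errors: [1, 4, 4, 4, 1, 1]
Sum of squared errors = 15
MSE = 15 / 6 = 2.50

2.50


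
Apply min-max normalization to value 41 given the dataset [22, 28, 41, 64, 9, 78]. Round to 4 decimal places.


Min = 9, Max = 78
Range = 78 - 9 = 69
Scaled = (x - min) / (max - min)
= (41 - 9) / 69
= 32 / 69
= 0.4638

0.4638


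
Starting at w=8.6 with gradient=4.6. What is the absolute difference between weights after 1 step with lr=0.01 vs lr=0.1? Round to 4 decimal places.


With lr=0.01: w_new = 8.6 - 0.01 * 4.6 = 8.554
With lr=0.1: w_new = 8.6 - 0.1 * 4.6 = 8.14
Absolute difference = |8.554 - 8.14|
= 0.4140

0.4140


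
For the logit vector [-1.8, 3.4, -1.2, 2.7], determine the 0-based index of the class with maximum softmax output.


Softmax is a monotonic transformation, so it preserves the argmax.
We need to find the index of the maximum logit.
Index 0: -1.8
Index 1: 3.4
Index 2: -1.2
Index 3: 2.7
Maximum logit = 3.4 at index 1

1


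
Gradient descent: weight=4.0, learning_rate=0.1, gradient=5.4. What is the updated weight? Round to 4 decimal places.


w_new = w_old - lr * gradient
= 4.0 - 0.1 * 5.4
= 4.0 - (0.54)
= 3.4600

3.4600


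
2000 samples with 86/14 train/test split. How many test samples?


Train samples = 2000 * 86% = 1720
Test samples = 2000 - 1720
= 280

280


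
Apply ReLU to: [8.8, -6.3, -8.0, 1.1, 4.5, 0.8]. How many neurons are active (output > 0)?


ReLU(x) = max(0, x) for each element:
ReLU(8.8) = 8.8
ReLU(-6.3) = 0
ReLU(-8.0) = 0
ReLU(1.1) = 1.1
ReLU(4.5) = 4.5
ReLU(0.8) = 0.8
Active neurons (>0): 4

4


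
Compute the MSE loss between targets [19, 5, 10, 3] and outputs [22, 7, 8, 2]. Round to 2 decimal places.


Differences: [-3, -2, 2, 1]
Squared errors: [9, 4, 4, 1]
Sum of squared errors = 18
MSE = 18 / 4 = 4.50

4.50


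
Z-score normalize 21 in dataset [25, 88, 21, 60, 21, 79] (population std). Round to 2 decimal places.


Mean = (25 + 88 + 21 + 60 + 21 + 79) / 6 = 49.0
Variance = sum((x_i - mean)^2) / n = 781.0
Std = sqrt(781.0) = 27.9464
Z = (x - mean) / std
= (21 - 49.0) / 27.9464
= -28.0 / 27.9464
= -1.00

-1.00


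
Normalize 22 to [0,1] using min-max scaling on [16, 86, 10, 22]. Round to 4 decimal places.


Min = 10, Max = 86
Range = 86 - 10 = 76
Scaled = (x - min) / (max - min)
= (22 - 10) / 76
= 12 / 76
= 0.1579

0.1579


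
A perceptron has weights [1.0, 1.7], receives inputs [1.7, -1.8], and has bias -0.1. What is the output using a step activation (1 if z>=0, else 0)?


z = w . x + b
= 1.0*1.7 + 1.7*-1.8 + -0.1
= 1.7 + -3.06 + -0.1
= -1.36 + -0.1
= -1.46
Since z = -1.46 < 0, output = 0

0


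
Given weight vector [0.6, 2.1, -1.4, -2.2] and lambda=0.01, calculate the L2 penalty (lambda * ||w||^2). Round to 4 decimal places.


Squaring each weight:
0.6^2 = 0.36
2.1^2 = 4.41
(-1.4)^2 = 1.96
(-2.2)^2 = 4.84
Sum of squares = 11.57
Penalty = 0.01 * 11.57 = 0.1157

0.1157


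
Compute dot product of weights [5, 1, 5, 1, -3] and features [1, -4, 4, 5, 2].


Element-wise products:
5 * 1 = 5
1 * -4 = -4
5 * 4 = 20
1 * 5 = 5
-3 * 2 = -6
Sum = 5 + -4 + 20 + 5 + -6
= 20

20


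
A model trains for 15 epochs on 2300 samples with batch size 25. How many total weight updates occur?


Iterations per epoch = 2300 / 25 = 92
Total updates = iterations_per_epoch * epochs
= 92 * 15
= 1380

1380


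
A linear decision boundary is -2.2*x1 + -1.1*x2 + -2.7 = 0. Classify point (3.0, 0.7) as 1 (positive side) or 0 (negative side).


Compute -2.2 * 3.0 + -1.1 * 0.7 + -2.7
= -6.6 + -0.77 + -2.7
= -10.07
Since -10.07 < 0, the point is on the negative side.

0


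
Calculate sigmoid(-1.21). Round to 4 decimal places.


sigmoid(z) = 1 / (1 + exp(-z))
exp(-(-1.21)) = exp(1.21) = 3.3535
1 + 3.3535 = 4.3535
1 / 4.3535 = 0.2297

0.2297


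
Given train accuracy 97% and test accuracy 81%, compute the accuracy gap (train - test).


Gap = train_accuracy - test_accuracy
= 97 - 81
= 16%
This gap suggests the model is overfitting.

16


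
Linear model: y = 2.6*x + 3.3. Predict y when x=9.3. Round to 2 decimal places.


y = 2.6 * 9.3 + (3.3)
= 24.18 + (3.3)
= 27.48

27.48


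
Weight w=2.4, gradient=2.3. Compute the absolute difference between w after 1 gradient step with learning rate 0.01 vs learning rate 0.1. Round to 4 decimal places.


With lr=0.01: w_new = 2.4 - 0.01 * 2.3 = 2.377
With lr=0.1: w_new = 2.4 - 0.1 * 2.3 = 2.17
Absolute difference = |2.377 - 2.17|
= 0.2070

0.2070


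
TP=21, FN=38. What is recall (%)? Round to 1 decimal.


Recall = TP / (TP + FN) * 100
= 21 / (21 + 38)
= 21 / 59
= 0.3559
= 35.6%

35.6


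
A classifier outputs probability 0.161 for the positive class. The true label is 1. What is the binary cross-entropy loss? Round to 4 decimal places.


For y=1: Loss = -log(p)
= -log(0.161)
= -(-1.8264)
= 1.8264

1.8264


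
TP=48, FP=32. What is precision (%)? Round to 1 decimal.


Precision = TP / (TP + FP) * 100
= 48 / (48 + 32)
= 48 / 80
= 0.6
= 60.0%

60.0


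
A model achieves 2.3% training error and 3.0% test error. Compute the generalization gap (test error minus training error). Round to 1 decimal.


Generalization gap = test_error - train_error
= 3.0 - 2.3
= 0.7%
A small gap suggests good generalization.

0.7


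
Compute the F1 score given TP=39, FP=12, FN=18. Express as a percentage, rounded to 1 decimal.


Precision = TP / (TP + FP) = 39 / 51 = 0.7647
Recall = TP / (TP + FN) = 39 / 57 = 0.6842
F1 = 2 * P * R / (P + R)
= 2 * 0.7647 * 0.6842 / (0.7647 + 0.6842)
= 1.0464 / 1.4489
= 0.7222
As percentage: 72.2%

72.2


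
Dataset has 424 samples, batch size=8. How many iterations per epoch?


Iterations per epoch = dataset_size / batch_size
= 424 / 8
= 53

53


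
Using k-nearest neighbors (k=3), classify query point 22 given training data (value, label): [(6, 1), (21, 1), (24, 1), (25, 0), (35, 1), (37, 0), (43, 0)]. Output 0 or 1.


Distances from query 22:
Point 21 (class 1): distance = 1
Point 24 (class 1): distance = 2
Point 25 (class 0): distance = 3
K=3 nearest neighbors: classes = [1, 1, 0]
Votes for class 1: 2 / 3
Majority vote => class 1

1


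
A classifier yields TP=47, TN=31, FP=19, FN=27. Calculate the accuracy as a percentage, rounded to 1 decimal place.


Accuracy = (TP + TN) / (TP + TN + FP + FN) * 100
= (47 + 31) / (47 + 31 + 19 + 27)
= 78 / 124
= 0.629
= 62.9%

62.9


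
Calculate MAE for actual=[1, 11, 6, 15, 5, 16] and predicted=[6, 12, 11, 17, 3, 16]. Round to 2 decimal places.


Absolute errors: [5, 1, 5, 2, 2, 0]
Sum of absolute errors = 15
MAE = 15 / 6 = 2.50

2.50


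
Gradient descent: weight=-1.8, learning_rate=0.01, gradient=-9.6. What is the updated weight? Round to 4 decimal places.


w_new = w_old - lr * gradient
= -1.8 - 0.01 * -9.6
= -1.8 - (-0.096)
= -1.7040

-1.7040


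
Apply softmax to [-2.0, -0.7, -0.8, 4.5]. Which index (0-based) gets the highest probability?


Softmax is a monotonic transformation, so it preserves the argmax.
We need to find the index of the maximum logit.
Index 0: -2.0
Index 1: -0.7
Index 2: -0.8
Index 3: 4.5
Maximum logit = 4.5 at index 3

3


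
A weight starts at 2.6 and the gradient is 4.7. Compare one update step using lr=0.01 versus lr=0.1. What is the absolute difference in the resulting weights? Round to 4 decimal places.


With lr=0.01: w_new = 2.6 - 0.01 * 4.7 = 2.553
With lr=0.1: w_new = 2.6 - 0.1 * 4.7 = 2.13
Absolute difference = |2.553 - 2.13|
= 0.4230

0.4230


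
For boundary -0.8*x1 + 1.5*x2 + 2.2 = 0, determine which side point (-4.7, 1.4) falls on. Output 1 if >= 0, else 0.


Compute -0.8 * -4.7 + 1.5 * 1.4 + 2.2
= 3.76 + 2.1 + 2.2
= 8.06
Since 8.06 >= 0, the point is on the positive side.

1


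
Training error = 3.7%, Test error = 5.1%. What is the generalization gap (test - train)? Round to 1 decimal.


Generalization gap = test_error - train_error
= 5.1 - 3.7
= 1.4%
A small gap suggests good generalization.

1.4


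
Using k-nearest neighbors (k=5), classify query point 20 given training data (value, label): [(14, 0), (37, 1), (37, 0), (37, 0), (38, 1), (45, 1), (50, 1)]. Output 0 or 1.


Distances from query 20:
Point 14 (class 0): distance = 6
Point 37 (class 0): distance = 17
Point 37 (class 0): distance = 17
Point 37 (class 1): distance = 17
Point 38 (class 1): distance = 18
K=5 nearest neighbors: classes = [0, 0, 0, 1, 1]
Votes for class 1: 2 / 5
Majority vote => class 0

0


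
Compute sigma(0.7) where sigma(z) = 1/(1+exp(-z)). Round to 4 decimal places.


sigmoid(z) = 1 / (1 + exp(-z))
exp(-(0.7)) = exp(-0.7) = 0.4966
1 + 0.4966 = 1.4966
1 / 1.4966 = 0.6682

0.6682


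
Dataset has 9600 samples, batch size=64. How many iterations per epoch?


Iterations per epoch = dataset_size / batch_size
= 9600 / 64
= 150

150


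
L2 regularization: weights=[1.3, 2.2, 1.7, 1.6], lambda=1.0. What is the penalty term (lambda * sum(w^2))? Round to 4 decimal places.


Squaring each weight:
1.3^2 = 1.69
2.2^2 = 4.84
1.7^2 = 2.89
1.6^2 = 2.56
Sum of squares = 11.98
Penalty = 1.0 * 11.98 = 11.9800

11.9800


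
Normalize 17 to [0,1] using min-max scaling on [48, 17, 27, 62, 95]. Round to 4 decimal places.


Min = 17, Max = 95
Range = 95 - 17 = 78
Scaled = (x - min) / (max - min)
= (17 - 17) / 78
= 0 / 78
= 0.0000

0.0000


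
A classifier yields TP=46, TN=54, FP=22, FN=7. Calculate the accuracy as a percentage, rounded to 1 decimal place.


Accuracy = (TP + TN) / (TP + TN + FP + FN) * 100
= (46 + 54) / (46 + 54 + 22 + 7)
= 100 / 129
= 0.7752
= 77.5%

77.5


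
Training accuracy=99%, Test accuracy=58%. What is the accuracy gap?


Gap = train_accuracy - test_accuracy
= 99 - 58
= 41%
This large gap strongly indicates overfitting.

41


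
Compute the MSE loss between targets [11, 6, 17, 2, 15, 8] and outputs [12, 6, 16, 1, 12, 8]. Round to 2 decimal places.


Differences: [-1, 0, 1, 1, 3, 0]
Squared errors: [1, 0, 1, 1, 9, 0]
Sum of squared errors = 12
MSE = 12 / 6 = 2.00

2.00


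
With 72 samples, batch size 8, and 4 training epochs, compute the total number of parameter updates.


Iterations per epoch = 72 / 8 = 9
Total updates = iterations_per_epoch * epochs
= 9 * 4
= 36

36


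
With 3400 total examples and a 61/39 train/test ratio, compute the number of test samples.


Train samples = 3400 * 61% = 2074
Test samples = 3400 - 2074
= 1326

1326


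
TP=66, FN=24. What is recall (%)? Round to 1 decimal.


Recall = TP / (TP + FN) * 100
= 66 / (66 + 24)
= 66 / 90
= 0.7333
= 73.3%

73.3


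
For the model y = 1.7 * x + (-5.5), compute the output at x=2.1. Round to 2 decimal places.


y = 1.7 * 2.1 + (-5.5)
= 3.57 + (-5.5)
= -1.93

-1.93


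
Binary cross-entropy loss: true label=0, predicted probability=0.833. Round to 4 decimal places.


For y=0: Loss = -log(1-p)
= -log(1 - 0.833)
= -log(0.167)
= -(-1.7898)
= 1.7898

1.7898


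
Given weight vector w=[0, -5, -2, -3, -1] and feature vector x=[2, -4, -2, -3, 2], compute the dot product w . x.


Element-wise products:
0 * 2 = 0
-5 * -4 = 20
-2 * -2 = 4
-3 * -3 = 9
-1 * 2 = -2
Sum = 0 + 20 + 4 + 9 + -2
= 31

31


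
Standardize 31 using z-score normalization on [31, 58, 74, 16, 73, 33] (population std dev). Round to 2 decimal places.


Mean = (31 + 58 + 74 + 16 + 73 + 33) / 6 = 47.5
Variance = sum((x_i - mean)^2) / n = 489.5833
Std = sqrt(489.5833) = 22.1265
Z = (x - mean) / std
= (31 - 47.5) / 22.1265
= -16.5 / 22.1265
= -0.75

-0.75


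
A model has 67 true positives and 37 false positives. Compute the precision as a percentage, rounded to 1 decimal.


Precision = TP / (TP + FP) * 100
= 67 / (67 + 37)
= 67 / 104
= 0.6442
= 64.4%

64.4


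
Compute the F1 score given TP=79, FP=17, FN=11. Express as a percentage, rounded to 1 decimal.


Precision = TP / (TP + FP) = 79 / 96 = 0.8229
Recall = TP / (TP + FN) = 79 / 90 = 0.8778
F1 = 2 * P * R / (P + R)
= 2 * 0.8229 * 0.8778 / (0.8229 + 0.8778)
= 1.4447 / 1.7007
= 0.8495
As percentage: 84.9%

84.9


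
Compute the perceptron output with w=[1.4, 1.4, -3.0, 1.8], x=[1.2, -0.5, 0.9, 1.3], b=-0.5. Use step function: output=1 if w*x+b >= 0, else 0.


z = w . x + b
= 1.4*1.2 + 1.4*-0.5 + -3.0*0.9 + 1.8*1.3 + -0.5
= 1.68 + -0.7 + -2.7 + 2.34 + -0.5
= 0.62 + -0.5
= 0.12
Since z = 0.12 >= 0, output = 1

1


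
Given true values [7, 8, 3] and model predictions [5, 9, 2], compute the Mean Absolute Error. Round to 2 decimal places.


Absolute errors: [2, 1, 1]
Sum of absolute errors = 4
MAE = 4 / 3 = 1.33

1.33


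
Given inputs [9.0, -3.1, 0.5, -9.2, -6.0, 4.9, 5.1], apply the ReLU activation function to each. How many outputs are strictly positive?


ReLU(x) = max(0, x) for each element:
ReLU(9.0) = 9.0
ReLU(-3.1) = 0
ReLU(0.5) = 0.5
ReLU(-9.2) = 0
ReLU(-6.0) = 0
ReLU(4.9) = 4.9
ReLU(5.1) = 5.1
Active neurons (>0): 4

4


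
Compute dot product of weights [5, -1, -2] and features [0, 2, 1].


Element-wise products:
5 * 0 = 0
-1 * 2 = -2
-2 * 1 = -2
Sum = 0 + -2 + -2
= -4

-4


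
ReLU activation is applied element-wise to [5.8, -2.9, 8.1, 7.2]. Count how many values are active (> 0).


ReLU(x) = max(0, x) for each element:
ReLU(5.8) = 5.8
ReLU(-2.9) = 0
ReLU(8.1) = 8.1
ReLU(7.2) = 7.2
Active neurons (>0): 3

3


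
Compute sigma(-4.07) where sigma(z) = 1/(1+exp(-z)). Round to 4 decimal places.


sigmoid(z) = 1 / (1 + exp(-z))
exp(-(-4.07)) = exp(4.07) = 58.557
1 + 58.557 = 59.557
1 / 59.557 = 0.0168

0.0168


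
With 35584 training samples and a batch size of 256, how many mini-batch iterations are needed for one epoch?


Iterations per epoch = dataset_size / batch_size
= 35584 / 256
= 139

139


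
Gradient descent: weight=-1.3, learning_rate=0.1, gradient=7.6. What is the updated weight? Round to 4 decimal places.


w_new = w_old - lr * gradient
= -1.3 - 0.1 * 7.6
= -1.3 - (0.76)
= -2.0600

-2.0600


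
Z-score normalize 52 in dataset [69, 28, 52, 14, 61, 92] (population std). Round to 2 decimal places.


Mean = (69 + 28 + 52 + 14 + 61 + 92) / 6 = 52.6667
Variance = sum((x_i - mean)^2) / n = 664.5556
Std = sqrt(664.5556) = 25.779
Z = (x - mean) / std
= (52 - 52.6667) / 25.779
= -0.6667 / 25.779
= -0.03

-0.03


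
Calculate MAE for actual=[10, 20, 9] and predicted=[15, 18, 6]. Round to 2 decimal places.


Absolute errors: [5, 2, 3]
Sum of absolute errors = 10
MAE = 10 / 3 = 3.33

3.33


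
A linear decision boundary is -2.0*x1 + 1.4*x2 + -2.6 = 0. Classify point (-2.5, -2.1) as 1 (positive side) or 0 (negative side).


Compute -2.0 * -2.5 + 1.4 * -2.1 + -2.6
= 5.0 + -2.94 + -2.6
= -0.54
Since -0.54 < 0, the point is on the negative side.

0


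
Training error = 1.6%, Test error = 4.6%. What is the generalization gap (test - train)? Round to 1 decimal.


Generalization gap = test_error - train_error
= 4.6 - 1.6
= 3.0%
A moderate gap.

3.0


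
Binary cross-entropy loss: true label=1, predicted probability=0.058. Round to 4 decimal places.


For y=1: Loss = -log(p)
= -log(0.058)
= -(-2.8473)
= 2.8473

2.8473


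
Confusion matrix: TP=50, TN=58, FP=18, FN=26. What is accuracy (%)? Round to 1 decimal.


Accuracy = (TP + TN) / (TP + TN + FP + FN) * 100
= (50 + 58) / (50 + 58 + 18 + 26)
= 108 / 152
= 0.7105
= 71.1%

71.1


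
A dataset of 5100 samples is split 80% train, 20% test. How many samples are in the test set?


Train samples = 5100 * 80% = 4080
Test samples = 5100 - 4080
= 1020

1020


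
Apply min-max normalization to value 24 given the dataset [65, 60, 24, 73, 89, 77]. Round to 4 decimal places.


Min = 24, Max = 89
Range = 89 - 24 = 65
Scaled = (x - min) / (max - min)
= (24 - 24) / 65
= 0 / 65
= 0.0000

0.0000


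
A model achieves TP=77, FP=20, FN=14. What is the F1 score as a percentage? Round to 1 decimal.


Precision = TP / (TP + FP) = 77 / 97 = 0.7938
Recall = TP / (TP + FN) = 77 / 91 = 0.8462
F1 = 2 * P * R / (P + R)
= 2 * 0.7938 * 0.8462 / (0.7938 + 0.8462)
= 1.3434 / 1.64
= 0.8191
As percentage: 81.9%

81.9


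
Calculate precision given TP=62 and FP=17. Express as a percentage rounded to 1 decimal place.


Precision = TP / (TP + FP) * 100
= 62 / (62 + 17)
= 62 / 79
= 0.7848
= 78.5%

78.5


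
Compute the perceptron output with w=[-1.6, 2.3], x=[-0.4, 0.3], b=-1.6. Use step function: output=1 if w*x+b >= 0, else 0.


z = w . x + b
= -1.6*-0.4 + 2.3*0.3 + -1.6
= 0.64 + 0.69 + -1.6
= 1.33 + -1.6
= -0.27
Since z = -0.27 < 0, output = 0

0


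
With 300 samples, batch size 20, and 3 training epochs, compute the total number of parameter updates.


Iterations per epoch = 300 / 20 = 15
Total updates = iterations_per_epoch * epochs
= 15 * 3
= 45

45


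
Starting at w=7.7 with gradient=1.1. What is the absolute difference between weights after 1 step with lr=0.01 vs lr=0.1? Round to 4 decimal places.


With lr=0.01: w_new = 7.7 - 0.01 * 1.1 = 7.689
With lr=0.1: w_new = 7.7 - 0.1 * 1.1 = 7.59
Absolute difference = |7.689 - 7.59|
= 0.0990

0.0990


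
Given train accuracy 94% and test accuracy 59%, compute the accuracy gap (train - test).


Gap = train_accuracy - test_accuracy
= 94 - 59
= 35%
This large gap strongly indicates overfitting.

35


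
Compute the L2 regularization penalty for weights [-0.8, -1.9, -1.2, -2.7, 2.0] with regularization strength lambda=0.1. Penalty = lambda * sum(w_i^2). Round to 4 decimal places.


Squaring each weight:
(-0.8)^2 = 0.64
(-1.9)^2 = 3.61
(-1.2)^2 = 1.44
(-2.7)^2 = 7.29
2.0^2 = 4.0
Sum of squares = 16.98
Penalty = 0.1 * 16.98 = 1.6980

1.6980


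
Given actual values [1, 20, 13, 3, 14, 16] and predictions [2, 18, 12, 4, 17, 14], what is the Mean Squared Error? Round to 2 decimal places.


Differences: [-1, 2, 1, -1, -3, 2]
Squared errors: [1, 4, 1, 1, 9, 4]
Sum of squared errors = 20
MSE = 20 / 6 = 3.33

3.33


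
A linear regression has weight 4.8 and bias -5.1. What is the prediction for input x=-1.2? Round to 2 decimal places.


y = 4.8 * -1.2 + (-5.1)
= -5.76 + (-5.1)
= -10.86

-10.86


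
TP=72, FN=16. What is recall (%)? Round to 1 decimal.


Recall = TP / (TP + FN) * 100
= 72 / (72 + 16)
= 72 / 88
= 0.8182
= 81.8%

81.8


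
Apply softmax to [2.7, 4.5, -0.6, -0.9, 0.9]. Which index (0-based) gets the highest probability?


Softmax is a monotonic transformation, so it preserves the argmax.
We need to find the index of the maximum logit.
Index 0: 2.7
Index 1: 4.5
Index 2: -0.6
Index 3: -0.9
Index 4: 0.9
Maximum logit = 4.5 at index 1

1


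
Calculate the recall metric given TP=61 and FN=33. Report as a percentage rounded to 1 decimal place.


Recall = TP / (TP + FN) * 100
= 61 / (61 + 33)
= 61 / 94
= 0.6489
= 64.9%

64.9


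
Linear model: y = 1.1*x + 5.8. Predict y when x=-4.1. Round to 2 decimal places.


y = 1.1 * -4.1 + (5.8)
= -4.51 + (5.8)
= 1.29

1.29


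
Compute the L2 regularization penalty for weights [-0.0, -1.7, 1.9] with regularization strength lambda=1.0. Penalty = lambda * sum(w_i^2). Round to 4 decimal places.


Squaring each weight:
(-0.0)^2 = 0.0
(-1.7)^2 = 2.89
1.9^2 = 3.61
Sum of squares = 6.5
Penalty = 1.0 * 6.5 = 6.5000

6.5000


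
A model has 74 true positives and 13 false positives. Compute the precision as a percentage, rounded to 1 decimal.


Precision = TP / (TP + FP) * 100
= 74 / (74 + 13)
= 74 / 87
= 0.8506
= 85.1%

85.1


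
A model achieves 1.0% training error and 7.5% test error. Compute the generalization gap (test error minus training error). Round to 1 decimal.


Generalization gap = test_error - train_error
= 7.5 - 1.0
= 6.5%
A moderate gap.

6.5


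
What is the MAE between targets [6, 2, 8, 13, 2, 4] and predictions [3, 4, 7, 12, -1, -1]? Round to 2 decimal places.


Absolute errors: [3, 2, 1, 1, 3, 5]
Sum of absolute errors = 15
MAE = 15 / 6 = 2.50

2.50


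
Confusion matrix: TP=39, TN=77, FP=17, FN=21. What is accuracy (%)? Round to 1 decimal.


Accuracy = (TP + TN) / (TP + TN + FP + FN) * 100
= (39 + 77) / (39 + 77 + 17 + 21)
= 116 / 154
= 0.7532
= 75.3%

75.3


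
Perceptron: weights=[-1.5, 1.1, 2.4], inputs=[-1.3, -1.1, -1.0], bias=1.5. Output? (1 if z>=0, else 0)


z = w . x + b
= -1.5*-1.3 + 1.1*-1.1 + 2.4*-1.0 + 1.5
= 1.95 + -1.21 + -2.4 + 1.5
= -1.66 + 1.5
= -0.16
Since z = -0.16 < 0, output = 0

0


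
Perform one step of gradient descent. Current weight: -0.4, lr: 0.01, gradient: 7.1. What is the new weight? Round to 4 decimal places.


w_new = w_old - lr * gradient
= -0.4 - 0.01 * 7.1
= -0.4 - (0.071)
= -0.4710

-0.4710


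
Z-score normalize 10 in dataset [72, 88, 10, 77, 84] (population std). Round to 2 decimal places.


Mean = (72 + 88 + 10 + 77 + 84) / 5 = 66.2
Variance = sum((x_i - mean)^2) / n = 820.16
Std = sqrt(820.16) = 28.6384
Z = (x - mean) / std
= (10 - 66.2) / 28.6384
= -56.2 / 28.6384
= -1.96

-1.96


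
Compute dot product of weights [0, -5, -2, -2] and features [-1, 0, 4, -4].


Element-wise products:
0 * -1 = 0
-5 * 0 = 0
-2 * 4 = -8
-2 * -4 = 8
Sum = 0 + 0 + -8 + 8
= 0

0


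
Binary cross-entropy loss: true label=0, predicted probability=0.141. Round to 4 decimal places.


For y=0: Loss = -log(1-p)
= -log(1 - 0.141)
= -log(0.859)
= -(-0.152)
= 0.1520

0.1520


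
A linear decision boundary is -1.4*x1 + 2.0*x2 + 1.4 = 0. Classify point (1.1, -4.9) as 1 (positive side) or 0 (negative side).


Compute -1.4 * 1.1 + 2.0 * -4.9 + 1.4
= -1.54 + -9.8 + 1.4
= -9.94
Since -9.94 < 0, the point is on the negative side.

0


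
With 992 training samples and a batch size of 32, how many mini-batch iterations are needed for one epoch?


Iterations per epoch = dataset_size / batch_size
= 992 / 32
= 31

31


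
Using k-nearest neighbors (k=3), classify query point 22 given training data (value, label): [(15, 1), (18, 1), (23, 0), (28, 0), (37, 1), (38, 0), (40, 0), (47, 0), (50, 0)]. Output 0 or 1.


Distances from query 22:
Point 23 (class 0): distance = 1
Point 18 (class 1): distance = 4
Point 28 (class 0): distance = 6
K=3 nearest neighbors: classes = [0, 1, 0]
Votes for class 1: 1 / 3
Majority vote => class 0

0


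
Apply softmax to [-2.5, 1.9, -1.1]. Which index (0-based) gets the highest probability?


Softmax is a monotonic transformation, so it preserves the argmax.
We need to find the index of the maximum logit.
Index 0: -2.5
Index 1: 1.9
Index 2: -1.1
Maximum logit = 1.9 at index 1

1


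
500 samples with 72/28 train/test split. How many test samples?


Train samples = 500 * 72% = 360
Test samples = 500 - 360
= 140

140


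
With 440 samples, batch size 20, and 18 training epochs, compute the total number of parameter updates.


Iterations per epoch = 440 / 20 = 22
Total updates = iterations_per_epoch * epochs
= 22 * 18
= 396

396


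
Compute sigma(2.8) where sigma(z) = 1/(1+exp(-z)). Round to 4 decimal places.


sigmoid(z) = 1 / (1 + exp(-z))
exp(-(2.8)) = exp(-2.8) = 0.0608
1 + 0.0608 = 1.0608
1 / 1.0608 = 0.9427

0.9427


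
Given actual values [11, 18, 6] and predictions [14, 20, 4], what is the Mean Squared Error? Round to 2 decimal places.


Differences: [-3, -2, 2]
Squared errors: [9, 4, 4]
Sum of squared errors = 17
MSE = 17 / 3 = 5.67

5.67


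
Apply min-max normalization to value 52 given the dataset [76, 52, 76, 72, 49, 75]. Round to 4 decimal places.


Min = 49, Max = 76
Range = 76 - 49 = 27
Scaled = (x - min) / (max - min)
= (52 - 49) / 27
= 3 / 27
= 0.1111

0.1111


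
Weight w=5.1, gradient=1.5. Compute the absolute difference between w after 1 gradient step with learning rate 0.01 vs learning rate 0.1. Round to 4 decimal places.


With lr=0.01: w_new = 5.1 - 0.01 * 1.5 = 5.085
With lr=0.1: w_new = 5.1 - 0.1 * 1.5 = 4.95
Absolute difference = |5.085 - 4.95|
= 0.1350

0.1350


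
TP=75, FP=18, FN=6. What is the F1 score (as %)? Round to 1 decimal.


Precision = TP / (TP + FP) = 75 / 93 = 0.8065
Recall = TP / (TP + FN) = 75 / 81 = 0.9259
F1 = 2 * P * R / (P + R)
= 2 * 0.8065 * 0.9259 / (0.8065 + 0.9259)
= 1.4934 / 1.7324
= 0.8621
As percentage: 86.2%

86.2


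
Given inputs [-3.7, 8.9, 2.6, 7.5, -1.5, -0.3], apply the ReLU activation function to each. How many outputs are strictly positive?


ReLU(x) = max(0, x) for each element:
ReLU(-3.7) = 0
ReLU(8.9) = 8.9
ReLU(2.6) = 2.6
ReLU(7.5) = 7.5
ReLU(-1.5) = 0
ReLU(-0.3) = 0
Active neurons (>0): 3

3


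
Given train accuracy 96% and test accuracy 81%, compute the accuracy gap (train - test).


Gap = train_accuracy - test_accuracy
= 96 - 81
= 15%
This gap suggests the model is overfitting.

15


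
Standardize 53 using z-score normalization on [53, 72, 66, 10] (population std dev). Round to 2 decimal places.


Mean = (53 + 72 + 66 + 10) / 4 = 50.25
Variance = sum((x_i - mean)^2) / n = 587.1875
Std = sqrt(587.1875) = 24.232
Z = (x - mean) / std
= (53 - 50.25) / 24.232
= 2.75 / 24.232
= 0.11

0.11


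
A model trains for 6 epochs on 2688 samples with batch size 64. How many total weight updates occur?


Iterations per epoch = 2688 / 64 = 42
Total updates = iterations_per_epoch * epochs
= 42 * 6
= 252

252


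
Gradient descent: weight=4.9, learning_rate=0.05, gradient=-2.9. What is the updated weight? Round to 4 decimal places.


w_new = w_old - lr * gradient
= 4.9 - 0.05 * -2.9
= 4.9 - (-0.145)
= 5.0450

5.0450


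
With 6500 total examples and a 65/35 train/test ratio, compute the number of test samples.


Train samples = 6500 * 65% = 4225
Test samples = 6500 - 4225
= 2275

2275


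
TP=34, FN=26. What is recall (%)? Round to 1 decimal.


Recall = TP / (TP + FN) * 100
= 34 / (34 + 26)
= 34 / 60
= 0.5667
= 56.7%

56.7


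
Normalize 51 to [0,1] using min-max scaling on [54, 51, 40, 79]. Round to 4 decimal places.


Min = 40, Max = 79
Range = 79 - 40 = 39
Scaled = (x - min) / (max - min)
= (51 - 40) / 39
= 11 / 39
= 0.2821

0.2821


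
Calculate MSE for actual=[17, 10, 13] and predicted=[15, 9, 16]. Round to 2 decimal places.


Differences: [2, 1, -3]
Squared errors: [4, 1, 9]
Sum of squared errors = 14
MSE = 14 / 3 = 4.67

4.67


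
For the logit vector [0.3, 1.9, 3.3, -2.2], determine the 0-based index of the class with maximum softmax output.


Softmax is a monotonic transformation, so it preserves the argmax.
We need to find the index of the maximum logit.
Index 0: 0.3
Index 1: 1.9
Index 2: 3.3
Index 3: -2.2
Maximum logit = 3.3 at index 2

2


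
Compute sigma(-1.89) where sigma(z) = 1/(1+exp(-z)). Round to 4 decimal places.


sigmoid(z) = 1 / (1 + exp(-z))
exp(-(-1.89)) = exp(1.89) = 6.6194
1 + 6.6194 = 7.6194
1 / 7.6194 = 0.1312

0.1312


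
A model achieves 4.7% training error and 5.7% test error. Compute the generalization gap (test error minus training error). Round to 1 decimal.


Generalization gap = test_error - train_error
= 5.7 - 4.7
= 1.0%
A small gap suggests good generalization.

1.0


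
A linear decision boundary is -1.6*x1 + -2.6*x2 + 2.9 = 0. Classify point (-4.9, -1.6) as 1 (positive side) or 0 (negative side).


Compute -1.6 * -4.9 + -2.6 * -1.6 + 2.9
= 7.84 + 4.16 + 2.9
= 14.9
Since 14.9 >= 0, the point is on the positive side.

1


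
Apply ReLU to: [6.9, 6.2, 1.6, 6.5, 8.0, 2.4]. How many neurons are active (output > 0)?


ReLU(x) = max(0, x) for each element:
ReLU(6.9) = 6.9
ReLU(6.2) = 6.2
ReLU(1.6) = 1.6
ReLU(6.5) = 6.5
ReLU(8.0) = 8.0
ReLU(2.4) = 2.4
Active neurons (>0): 6

6


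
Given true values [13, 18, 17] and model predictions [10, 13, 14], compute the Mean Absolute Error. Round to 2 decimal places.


Absolute errors: [3, 5, 3]
Sum of absolute errors = 11
MAE = 11 / 3 = 3.67

3.67
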